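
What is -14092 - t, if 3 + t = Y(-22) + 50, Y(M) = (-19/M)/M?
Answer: -6843257/484 ≈ -14139.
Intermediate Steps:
Y(M) = -19/M**2
t = 22729/484 (t = -3 + (-19/(-22)**2 + 50) = -3 + (-19*1/484 + 50) = -3 + (-19/484 + 50) = -3 + 24181/484 = 22729/484 ≈ 46.961)
-14092 - t = -14092 - 1*22729/484 = -14092 - 22729/484 = -6843257/484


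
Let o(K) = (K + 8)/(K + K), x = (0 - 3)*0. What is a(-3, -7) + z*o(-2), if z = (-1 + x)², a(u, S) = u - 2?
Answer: -13/2 ≈ -6.5000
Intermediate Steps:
a(u, S) = -2 + u
x = 0 (x = -3*0 = 0)
o(K) = (8 + K)/(2*K) (o(K) = (8 + K)/((2*K)) = (8 + K)*(1/(2*K)) = (8 + K)/(2*K))
z = 1 (z = (-1 + 0)² = (-1)² = 1)
a(-3, -7) + z*o(-2) = (-2 - 3) + 1*((½)*(8 - 2)/(-2)) = -5 + 1*((½)*(-½)*6) = -5 + 1*(-3/2) = -5 - 3/2 = -13/2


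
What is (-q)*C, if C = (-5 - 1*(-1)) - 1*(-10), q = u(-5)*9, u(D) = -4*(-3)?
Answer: -648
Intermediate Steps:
u(D) = 12
q = 108 (q = 12*9 = 108)
C = 6 (C = (-5 + 1) + 10 = -4 + 10 = 6)
(-q)*C = -1*108*6 = -108*6 = -648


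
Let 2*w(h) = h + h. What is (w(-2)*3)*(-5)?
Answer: 30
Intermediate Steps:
w(h) = h (w(h) = (h + h)/2 = (2*h)/2 = h)
(w(-2)*3)*(-5) = -2*3*(-5) = -6*(-5) = 30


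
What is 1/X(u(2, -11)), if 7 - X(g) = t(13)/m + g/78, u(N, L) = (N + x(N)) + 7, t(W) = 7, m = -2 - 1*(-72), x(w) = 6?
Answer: 65/436 ≈ 0.14908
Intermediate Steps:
m = 70 (m = -2 + 72 = 70)
u(N, L) = 13 + N (u(N, L) = (N + 6) + 7 = (6 + N) + 7 = 13 + N)
X(g) = 69/10 - g/78 (X(g) = 7 - (7/70 + g/78) = 7 - (7*(1/70) + g*(1/78)) = 7 - (⅒ + g/78) = 7 + (-⅒ - g/78) = 69/10 - g/78)
1/X(u(2, -11)) = 1/(69/10 - (13 + 2)/78) = 1/(69/10 - 1/78*15) = 1/(69/10 - 5/26) = 1/(436/65) = 65/436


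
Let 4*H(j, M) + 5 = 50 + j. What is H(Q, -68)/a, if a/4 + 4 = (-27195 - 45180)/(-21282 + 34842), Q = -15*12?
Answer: 15255/16882 ≈ 0.90363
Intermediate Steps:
Q = -180
H(j, M) = 45/4 + j/4 (H(j, M) = -5/4 + (50 + j)/4 = -5/4 + (25/2 + j/4) = 45/4 + j/4)
a = -8441/226 (a = -16 + 4*((-27195 - 45180)/(-21282 + 34842)) = -16 + 4*(-72375/13560) = -16 + 4*(-72375*1/13560) = -16 + 4*(-4825/904) = -16 - 4825/226 = -8441/226 ≈ -37.350)
H(Q, -68)/a = (45/4 + (¼)*(-180))/(-8441/226) = (45/4 - 45)*(-226/8441) = -135/4*(-226/8441) = 15255/16882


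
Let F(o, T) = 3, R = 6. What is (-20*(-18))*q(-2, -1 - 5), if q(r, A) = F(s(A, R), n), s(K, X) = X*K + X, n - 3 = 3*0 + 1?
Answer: 1080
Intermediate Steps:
n = 4 (n = 3 + (3*0 + 1) = 3 + (0 + 1) = 3 + 1 = 4)
s(K, X) = X + K*X (s(K, X) = K*X + X = X + K*X)
q(r, A) = 3
(-20*(-18))*q(-2, -1 - 5) = -20*(-18)*3 = 360*3 = 1080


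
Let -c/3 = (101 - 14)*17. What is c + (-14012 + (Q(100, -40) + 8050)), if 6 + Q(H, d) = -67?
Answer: -10472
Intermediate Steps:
Q(H, d) = -73 (Q(H, d) = -6 - 67 = -73)
c = -4437 (c = -3*(101 - 14)*17 = -261*17 = -3*1479 = -4437)
c + (-14012 + (Q(100, -40) + 8050)) = -4437 + (-14012 + (-73 + 8050)) = -4437 + (-14012 + 7977) = -4437 - 6035 = -10472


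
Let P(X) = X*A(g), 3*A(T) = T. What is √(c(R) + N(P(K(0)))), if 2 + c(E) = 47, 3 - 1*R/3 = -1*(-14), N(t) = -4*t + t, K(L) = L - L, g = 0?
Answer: 3*√5 ≈ 6.7082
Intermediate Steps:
A(T) = T/3
K(L) = 0
P(X) = 0 (P(X) = X*((⅓)*0) = X*0 = 0)
N(t) = -3*t
R = -33 (R = 9 - (-3)*(-14) = 9 - 3*14 = 9 - 42 = -33)
c(E) = 45 (c(E) = -2 + 47 = 45)
√(c(R) + N(P(K(0)))) = √(45 - 3*0) = √(45 + 0) = √45 = 3*√5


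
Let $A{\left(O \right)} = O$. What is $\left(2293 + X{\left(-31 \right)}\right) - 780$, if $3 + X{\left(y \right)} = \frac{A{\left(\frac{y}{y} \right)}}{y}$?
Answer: $\frac{46809}{31} \approx 1510.0$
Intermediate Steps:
$X{\left(y \right)} = -3 + \frac{1}{y}$ ($X{\left(y \right)} = -3 + \frac{y \frac{1}{y}}{y} = -3 + 1 \frac{1}{y} = -3 + \frac{1}{y}$)
$\left(2293 + X{\left(-31 \right)}\right) - 780 = \left(2293 - \left(3 - \frac{1}{-31}\right)\right) - 780 = \left(2293 - \frac{94}{31}\right) - 780 = \frac{70989}{31} - 780 = \frac{46809}{31}$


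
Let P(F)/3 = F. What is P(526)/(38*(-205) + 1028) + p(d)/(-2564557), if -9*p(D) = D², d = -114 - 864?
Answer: -554705439/2890255739 ≈ -0.19192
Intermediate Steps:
P(F) = 3*F
d = -978
p(D) = -D²/9
P(526)/(38*(-205) + 1028) + p(d)/(-2564557) = (3*526)/(38*(-205) + 1028) - ⅑*(-978)²/(-2564557) = 1578/(-7790 + 1028) - ⅑*956484*(-1/2564557) = 1578/(-6762) - 106276*(-1/2564557) = 1578*(-1/6762) + 106276/2564557 = -263/1127 + 106276/2564557 = -554705439/2890255739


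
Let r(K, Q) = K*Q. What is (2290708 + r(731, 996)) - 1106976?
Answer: 1911808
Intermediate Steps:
(2290708 + r(731, 996)) - 1106976 = (2290708 + 731*996) - 1106976 = (2290708 + 728076) - 1106976 = 3018784 - 1106976 = 1911808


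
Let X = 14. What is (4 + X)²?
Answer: 324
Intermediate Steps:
(4 + X)² = (4 + 14)² = 18² = 324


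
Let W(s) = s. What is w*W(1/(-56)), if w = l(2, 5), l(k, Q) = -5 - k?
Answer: ⅛ ≈ 0.12500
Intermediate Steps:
w = -7 (w = -5 - 1*2 = -5 - 2 = -7)
w*W(1/(-56)) = -7/(-56) = -7*(-1/56) = ⅛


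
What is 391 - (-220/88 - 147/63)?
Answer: 2375/6 ≈ 395.83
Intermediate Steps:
391 - (-220/88 - 147/63) = 391 - (-220*1/88 - 147*1/63) = 391 - (-5/2 - 7/3) = 391 - 1*(-29/6) = 391 + 29/6 = 2375/6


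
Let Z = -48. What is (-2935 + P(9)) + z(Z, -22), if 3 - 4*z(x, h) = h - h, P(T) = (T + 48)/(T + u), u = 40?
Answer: -574885/196 ≈ -2933.1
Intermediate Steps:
P(T) = (48 + T)/(40 + T) (P(T) = (T + 48)/(T + 40) = (48 + T)/(40 + T))
z(x, h) = 3/4 (z(x, h) = 3/4 - (h - h)/4 = 3/4 - 1/4*0 = 3/4 + 0 = 3/4)
(-2935 + P(9)) + z(Z, -22) = (-2935 + (48 + 9)/(40 + 9)) + 3/4 = (-2935 + 57/49) + 3/4 = -143758/49 + 3/4 = -574885/196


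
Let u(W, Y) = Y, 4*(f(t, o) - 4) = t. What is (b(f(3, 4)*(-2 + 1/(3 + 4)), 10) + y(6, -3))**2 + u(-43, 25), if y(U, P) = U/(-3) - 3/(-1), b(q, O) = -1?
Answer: 25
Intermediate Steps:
f(t, o) = 4 + t/4
y(U, P) = 3 - U/3 (y(U, P) = U*(-1/3) - 3*(-1) = -U/3 + 3 = 3 - U/3)
(b(f(3, 4)*(-2 + 1/(3 + 4)), 10) + y(6, -3))**2 + u(-43, 25) = (-1 + (3 - 1/3*6))**2 + 25 = (-1 + (3 - 2))**2 + 25 = (-1 + 1)**2 + 25 = 0**2 + 25 = 0 + 25 = 25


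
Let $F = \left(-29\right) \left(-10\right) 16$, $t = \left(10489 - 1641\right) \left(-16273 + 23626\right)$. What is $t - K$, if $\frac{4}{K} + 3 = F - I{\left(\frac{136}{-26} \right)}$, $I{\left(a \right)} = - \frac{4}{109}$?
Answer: $\frac{32883399652892}{505437} \approx 6.5059 \cdot 10^{7}$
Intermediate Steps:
$t = 65059344$ ($t = 8848 \cdot 7353 = 65059344$)
$I{\left(a \right)} = - \frac{4}{109}$ ($I{\left(a \right)} = \left(-4\right) \frac{1}{109} = - \frac{4}{109}$)
$F = 4640$ ($F = 290 \cdot 16 = 4640$)
$K = \frac{436}{505437}$ ($K = \frac{4}{-3 + \left(4640 - - \frac{4}{109}\right)} = \frac{4}{-3 + \left(4640 + \frac{4}{109}\right)} = \frac{4}{-3 + \frac{505764}{109}} = \frac{4}{\frac{505437}{109}} = 4 \cdot \frac{109}{505437} = \frac{436}{505437} \approx 0.00086262$)
$t - K = 65059344 - \frac{436}{505437} = \frac{32883399652892}{505437}$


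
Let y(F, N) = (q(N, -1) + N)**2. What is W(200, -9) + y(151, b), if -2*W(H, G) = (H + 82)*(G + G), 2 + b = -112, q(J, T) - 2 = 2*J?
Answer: 118138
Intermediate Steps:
q(J, T) = 2 + 2*J
b = -114 (b = -2 - 112 = -114)
y(F, N) = (2 + 3*N)**2 (y(F, N) = ((2 + 2*N) + N)**2 = (2 + 3*N)**2)
W(H, G) = -G*(82 + H) (W(H, G) = -(H + 82)*(G + G)/2 = -(82 + H)*2*G/2 = -G*(82 + H))
W(200, -9) + y(151, b) = -1*(-9)*(82 + 200) + (2 + 3*(-114))**2 = -1*(-9)*282 + (2 - 342)**2 = 2538 + (-340)**2 = 2538 + 115600 = 118138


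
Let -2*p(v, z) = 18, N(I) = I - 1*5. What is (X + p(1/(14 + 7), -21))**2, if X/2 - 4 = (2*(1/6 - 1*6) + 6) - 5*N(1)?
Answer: 6889/9 ≈ 765.44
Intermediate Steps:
N(I) = -5 + I (N(I) = I - 5 = -5 + I)
p(v, z) = -9 (p(v, z) = -1/2*18 = -9)
X = 110/3 (X = 8 + 2*((2*(1/6 - 1*6) + 6) - 5*(-5 + 1)) = 8 + 2*((2*(1/6 - 6) + 6) - 5*(-4)) = 8 + 2*((2*(-35/6) + 6) + 20) = 8 + 2*((-35/3 + 6) + 20) = 8 + 2*(-17/3 + 20) = 8 + 2*(43/3) = 8 + 86/3 = 110/3 ≈ 36.667)
(X + p(1/(14 + 7), -21))**2 = (110/3 - 9)**2 = (83/3)**2 = 6889/9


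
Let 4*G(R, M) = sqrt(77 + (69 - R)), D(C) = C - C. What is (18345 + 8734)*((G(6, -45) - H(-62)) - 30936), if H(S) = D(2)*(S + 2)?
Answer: -837715944 + 27079*sqrt(35)/2 ≈ -8.3764e+8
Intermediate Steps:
D(C) = 0
H(S) = 0 (H(S) = 0*(S + 2) = 0*(2 + S) = 0)
G(R, M) = sqrt(146 - R)/4 (G(R, M) = sqrt(77 + (69 - R))/4 = sqrt(146 - R)/4)
(18345 + 8734)*((G(6, -45) - H(-62)) - 30936) = (18345 + 8734)*((sqrt(146 - 1*6)/4 - 1*0) - 30936) = 27079*((sqrt(146 - 6)/4 + 0) - 30936) = 27079*((sqrt(140)/4 + 0) - 30936) = 27079*(((2*sqrt(35))/4 + 0) - 30936) = 27079*((sqrt(35)/2 + 0) - 30936) = 27079*(sqrt(35)/2 - 30936) = 27079*(-30936 + sqrt(35)/2) = -837715944 + 27079*sqrt(35)/2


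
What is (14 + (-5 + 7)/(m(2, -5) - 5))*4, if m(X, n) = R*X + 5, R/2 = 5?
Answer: 282/5 ≈ 56.400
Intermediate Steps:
R = 10 (R = 2*5 = 10)
m(X, n) = 5 + 10*X (m(X, n) = 10*X + 5 = 5 + 10*X)
(14 + (-5 + 7)/(m(2, -5) - 5))*4 = (14 + (-5 + 7)/((5 + 10*2) - 5))*4 = (14 + 2/((5 + 20) - 5))*4 = (14 + 2/(25 - 5))*4 = (14 + 2/20)*4 = (14 + 2*(1/20))*4 = (14 + ⅒)*4 = (141/10)*4 = 282/5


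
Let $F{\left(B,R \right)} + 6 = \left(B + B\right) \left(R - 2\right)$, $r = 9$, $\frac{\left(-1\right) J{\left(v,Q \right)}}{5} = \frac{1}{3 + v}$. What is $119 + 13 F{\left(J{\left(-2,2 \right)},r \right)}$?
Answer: $-869$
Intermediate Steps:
$J{\left(v,Q \right)} = - \frac{5}{3 + v}$
$F{\left(B,R \right)} = -6 + 2 B \left(-2 + R\right)$ ($F{\left(B,R \right)} = -6 + \left(B + B\right) \left(R - 2\right) = -6 + 2 B \left(-2 + R\right)$)
$119 + 13 F{\left(J{\left(-2,2 \right)},r \right)} = 119 + 13 \left(-6 - 4 \left(- \frac{5}{3 - 2}\right) + 2 \left(- \frac{5}{3 - 2}\right) 9\right) = 119 + 13 \left(-6 - 4 \left(- \frac{5}{1}\right) + 2 \left(- \frac{5}{1}\right) 9\right) = 119 + 13 \left(-6 - 4 \left(\left(-5\right) 1\right) + 2 \left(\left(-5\right) 1\right) 9\right) = 119 + 13 \left(-6 - -20 + 2 \left(-5\right) 9\right) = 119 + 13 \left(-6 + 20 - 90\right) = 119 + 13 \left(-76\right) = 119 - 988 = -869$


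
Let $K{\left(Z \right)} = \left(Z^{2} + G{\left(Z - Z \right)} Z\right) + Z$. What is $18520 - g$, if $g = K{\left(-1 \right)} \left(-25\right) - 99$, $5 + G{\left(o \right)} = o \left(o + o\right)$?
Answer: $18744$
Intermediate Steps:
$G{\left(o \right)} = -5 + 2 o^{2}$ ($G{\left(o \right)} = -5 + o \left(o + o\right) = -5 + o 2 o = -5 + 2 o^{2}$)
$K{\left(Z \right)} = Z^{2} - 4 Z$ ($K{\left(Z \right)} = \left(Z^{2} + \left(-5 + 2 \left(Z - Z\right)^{2}\right) Z\right) + Z = \left(Z^{2} + \left(-5 + 2 \cdot 0^{2}\right) Z\right) + Z = \left(Z^{2} + \left(-5 + 2 \cdot 0\right) Z\right) + Z = \left(Z^{2} + \left(-5 + 0\right) Z\right) + Z = \left(Z^{2} - 5 Z\right) + Z = Z^{2} - 4 Z$)
$g = -224$ ($g = - (-4 - 1) \left(-25\right) - 99 = \left(-1\right) \left(-5\right) \left(-25\right) - 99 = 5 \left(-25\right) - 99 = -125 - 99 = -224$)
$18520 - g = 18520 - -224 = 18520 + 224 = 18744$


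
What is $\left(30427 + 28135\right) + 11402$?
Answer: $69964$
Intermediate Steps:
$\left(30427 + 28135\right) + 11402 = 58562 + 11402 = 69964$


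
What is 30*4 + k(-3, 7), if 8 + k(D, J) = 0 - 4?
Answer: 108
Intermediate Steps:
k(D, J) = -12 (k(D, J) = -8 + (0 - 4) = -8 - 4 = -12)
30*4 + k(-3, 7) = 30*4 - 12 = 120 - 12 = 108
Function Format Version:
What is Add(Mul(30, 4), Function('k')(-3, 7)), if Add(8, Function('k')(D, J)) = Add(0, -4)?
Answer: 108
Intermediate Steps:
Function('k')(D, J) = -12 (Function('k')(D, J) = Add(-8, Add(0, -4)) = Add(-8, -4) = -12)
Add(Mul(30, 4), Function('k')(-3, 7)) = Add(Mul(30, 4), -12) = Add(120, -12) = 108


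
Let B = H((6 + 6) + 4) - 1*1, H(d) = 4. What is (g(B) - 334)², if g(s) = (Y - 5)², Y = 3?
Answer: 108900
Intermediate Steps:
B = 3 (B = 4 - 1*1 = 4 - 1 = 3)
g(s) = 4 (g(s) = (3 - 5)² = (-2)² = 4)
(g(B) - 334)² = (4 - 334)² = (-330)² = 108900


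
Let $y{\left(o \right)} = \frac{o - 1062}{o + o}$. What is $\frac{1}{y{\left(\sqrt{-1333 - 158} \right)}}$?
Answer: $\frac{2 \sqrt{1491}}{\sqrt{1491} + 1062 i} \approx 0.0026405 - 0.072622 i$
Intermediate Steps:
$y{\left(o \right)} = \frac{-1062 + o}{2 o}$
$\frac{1}{y{\left(\sqrt{-1333 - 158} \right)}} = \frac{1}{\frac{1}{2} \frac{1}{\sqrt{-1333 - 158}} \left(-1062 + \sqrt{-1333 - 158}\right)} = \frac{1}{\frac{1}{2} \frac{1}{\sqrt{-1491}} \left(-1062 + \sqrt{-1491}\right)} = \frac{1}{\frac{1}{2} \frac{1}{i \sqrt{1491}} \left(-1062 + i \sqrt{1491}\right)} = \frac{1}{\frac{1}{2} \left(- \frac{i \sqrt{1491}}{1491}\right) \left(-1062 + i \sqrt{1491}\right)} = \frac{1}{\left(- \frac{1}{2982}\right) i \sqrt{1491} \left(-1062 + i \sqrt{1491}\right)} = \frac{2 i \sqrt{1491}}{-1062 + i \sqrt{1491}}$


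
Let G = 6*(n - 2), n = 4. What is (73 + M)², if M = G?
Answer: 7225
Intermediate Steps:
G = 12 (G = 6*(4 - 2) = 6*2 = 12)
M = 12
(73 + M)² = (73 + 12)² = 85² = 7225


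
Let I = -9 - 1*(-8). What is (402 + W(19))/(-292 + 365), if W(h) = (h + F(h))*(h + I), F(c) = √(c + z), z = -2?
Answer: 744/73 + 18*√17/73 ≈ 11.208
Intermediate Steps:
F(c) = √(-2 + c) (F(c) = √(c - 2) = √(-2 + c))
I = -1 (I = -9 + 8 = -1)
W(h) = (-1 + h)*(h + √(-2 + h)) (W(h) = (h + √(-2 + h))*(h - 1) = (h + √(-2 + h))*(-1 + h) = (-1 + h)*(h + √(-2 + h)))
(402 + W(19))/(-292 + 365) = (402 + (19² - 1*19 - √(-2 + 19) + 19*√(-2 + 19)))/(-292 + 365) = (402 + (361 - 19 - √17 + 19*√17))/73 = (402 + (342 + 18*√17))*(1/73) = (744 + 18*√17)*(1/73) = 744/73 + 18*√17/73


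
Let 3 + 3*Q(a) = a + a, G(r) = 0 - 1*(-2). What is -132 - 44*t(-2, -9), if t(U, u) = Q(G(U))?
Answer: -440/3 ≈ -146.67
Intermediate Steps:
G(r) = 2 (G(r) = 0 + 2 = 2)
Q(a) = -1 + 2*a/3 (Q(a) = -1 + (a + a)/3 = -1 + (2*a)/3 = -1 + 2*a/3)
t(U, u) = ⅓ (t(U, u) = -1 + (⅔)*2 = -1 + 4/3 = ⅓)
-132 - 44*t(-2, -9) = -132 - 44*⅓ = -132 - 44/3 = -440/3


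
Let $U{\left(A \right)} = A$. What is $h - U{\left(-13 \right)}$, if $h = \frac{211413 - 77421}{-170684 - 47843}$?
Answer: $\frac{2706859}{218527} \approx 12.387$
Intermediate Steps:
$h = - \frac{133992}{218527}$ ($h = \frac{133992}{-218527} = 133992 \left(- \frac{1}{218527}\right) = - \frac{133992}{218527} \approx -0.61316$)
$h - U{\left(-13 \right)} = - \frac{133992}{218527} - -13 = - \frac{133992}{218527} + 13 = \frac{2706859}{218527}$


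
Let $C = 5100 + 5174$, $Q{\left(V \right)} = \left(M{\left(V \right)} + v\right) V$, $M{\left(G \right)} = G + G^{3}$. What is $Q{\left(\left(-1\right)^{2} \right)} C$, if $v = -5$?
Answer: $-30822$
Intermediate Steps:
$Q{\left(V \right)} = V \left(-5 + V + V^{3}\right)$ ($Q{\left(V \right)} = \left(\left(V + V^{3}\right) - 5\right) V = \left(-5 + V + V^{3}\right) V = V \left(-5 + V + V^{3}\right)$)
$C = 10274$
$Q{\left(\left(-1\right)^{2} \right)} C = \left(-1\right)^{2} \left(-5 + \left(-1\right)^{2} + \left(\left(-1\right)^{2}\right)^{3}\right) 10274 = 1 \left(-5 + 1 + 1^{3}\right) 10274 = 1 \left(-5 + 1 + 1\right) 10274 = 1 \left(-3\right) 10274 = \left(-3\right) 10274 = -30822$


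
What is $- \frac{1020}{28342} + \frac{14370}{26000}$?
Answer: $\frac{19037727}{36844600} \approx 0.5167$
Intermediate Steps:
$- \frac{1020}{28342} + \frac{14370}{26000} = \left(-1020\right) \frac{1}{28342} + 14370 \cdot \frac{1}{26000} = - \frac{510}{14171} + \frac{1437}{2600} = \frac{19037727}{36844600}$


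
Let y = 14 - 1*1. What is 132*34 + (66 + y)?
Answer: 4567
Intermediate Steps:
y = 13 (y = 14 - 1 = 13)
132*34 + (66 + y) = 132*34 + (66 + 13) = 4488 + 79 = 4567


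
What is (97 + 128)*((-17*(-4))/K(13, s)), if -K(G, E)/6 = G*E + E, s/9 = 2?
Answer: -425/42 ≈ -10.119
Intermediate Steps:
s = 18 (s = 9*2 = 18)
K(G, E) = -6*E - 6*E*G (K(G, E) = -6*(G*E + E) = -6*(E*G + E) = -6*(E + E*G) = -6*E - 6*E*G)
(97 + 128)*((-17*(-4))/K(13, s)) = (97 + 128)*((-17*(-4))/((-6*18*(1 + 13)))) = 225*(68/((-6*18*14))) = 225*(68/(-1512)) = 225*(68*(-1/1512)) = 225*(-17/378) = -425/42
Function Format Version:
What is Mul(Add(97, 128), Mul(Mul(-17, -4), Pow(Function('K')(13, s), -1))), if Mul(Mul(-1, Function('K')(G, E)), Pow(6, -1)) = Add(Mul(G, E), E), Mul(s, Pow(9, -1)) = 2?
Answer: Rational(-425, 42) ≈ -10.119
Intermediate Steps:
s = 18 (s = Mul(9, 2) = 18)
Function('K')(G, E) = Add(Mul(-6, E), Mul(-6, E, G)) (Function('K')(G, E) = Mul(-6, Add(Mul(G, E), E)) = Mul(-6, Add(Mul(E, G), E)) = Mul(-6, Add(E, Mul(E, G))) = Add(Mul(-6, E), Mul(-6, E, G)))
Mul(Add(97, 128), Mul(Mul(-17, -4), Pow(Function('K')(13, s), -1))) = Mul(Add(97, 128), Mul(Mul(-17, -4), Pow(Mul(-6, 18, Add(1, 13)), -1))) = Mul(225, Mul(68, Pow(Mul(-6, 18, 14), -1))) = Mul(225, Mul(68, Pow(-1512, -1))) = Mul(225, Mul(68, Rational(-1, 1512))) = Mul(225, Rational(-17, 378)) = Rational(-425, 42)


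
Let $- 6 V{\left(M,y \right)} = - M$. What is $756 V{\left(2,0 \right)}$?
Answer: $252$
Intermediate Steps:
$V{\left(M,y \right)} = \frac{M}{6}$ ($V{\left(M,y \right)} = - \frac{\left(-1\right) M}{6} = \frac{M}{6}$)
$756 V{\left(2,0 \right)} = 756 \cdot \frac{1}{6} \cdot 2 = 756 \cdot \frac{1}{3} = 252$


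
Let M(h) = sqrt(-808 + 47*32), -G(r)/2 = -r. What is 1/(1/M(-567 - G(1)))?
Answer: 2*sqrt(174) ≈ 26.382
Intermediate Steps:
G(r) = 2*r (G(r) = -(-2)*r = 2*r)
M(h) = 2*sqrt(174) (M(h) = sqrt(-808 + 1504) = sqrt(696) = 2*sqrt(174))
1/(1/M(-567 - G(1))) = 1/(1/(2*sqrt(174))) = 1/(sqrt(174)/348) = 2*sqrt(174)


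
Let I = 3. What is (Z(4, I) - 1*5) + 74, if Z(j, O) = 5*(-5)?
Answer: 44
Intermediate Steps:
Z(j, O) = -25
(Z(4, I) - 1*5) + 74 = (-25 - 1*5) + 74 = (-25 - 5) + 74 = -30 + 74 = 44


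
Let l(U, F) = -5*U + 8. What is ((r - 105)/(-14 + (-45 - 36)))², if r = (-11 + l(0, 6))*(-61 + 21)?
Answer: 9/361 ≈ 0.024931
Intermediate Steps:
l(U, F) = 8 - 5*U
r = 120 (r = (-11 + (8 - 5*0))*(-61 + 21) = (-11 + (8 + 0))*(-40) = (-11 + 8)*(-40) = -3*(-40) = 120)
((r - 105)/(-14 + (-45 - 36)))² = ((120 - 105)/(-14 + (-45 - 36)))² = (15/(-14 - 81))² = (15/(-95))² = (15*(-1/95))² = (-3/19)² = 9/361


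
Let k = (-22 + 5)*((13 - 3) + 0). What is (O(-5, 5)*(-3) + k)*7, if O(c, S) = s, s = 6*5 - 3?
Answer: -1757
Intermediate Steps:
s = 27 (s = 30 - 3 = 27)
O(c, S) = 27
k = -170 (k = -17*(10 + 0) = -17*10 = -170)
(O(-5, 5)*(-3) + k)*7 = (27*(-3) - 170)*7 = (-81 - 170)*7 = -251*7 = -1757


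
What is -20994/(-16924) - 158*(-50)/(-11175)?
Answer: 2018167/3782514 ≈ 0.53355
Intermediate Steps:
-20994/(-16924) - 158*(-50)/(-11175) = -20994*(-1/16924) + 7900*(-1/11175) = 10497/8462 - 316/447 = 2018167/3782514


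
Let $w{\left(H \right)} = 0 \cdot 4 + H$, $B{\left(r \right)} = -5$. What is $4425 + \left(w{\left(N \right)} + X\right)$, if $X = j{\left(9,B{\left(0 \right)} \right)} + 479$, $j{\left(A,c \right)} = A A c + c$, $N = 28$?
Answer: $4522$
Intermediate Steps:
$j{\left(A,c \right)} = c + c A^{2}$ ($j{\left(A,c \right)} = A^{2} c + c = c A^{2} + c = c + c A^{2}$)
$X = 69$ ($X = - 5 \left(1 + 9^{2}\right) + 479 = - 5 \left(1 + 81\right) + 479 = \left(-5\right) 82 + 479 = -410 + 479 = 69$)
$w{\left(H \right)} = H$ ($w{\left(H \right)} = 0 + H = H$)
$4425 + \left(w{\left(N \right)} + X\right) = 4425 + \left(28 + 69\right) = 4425 + 97 = 4522$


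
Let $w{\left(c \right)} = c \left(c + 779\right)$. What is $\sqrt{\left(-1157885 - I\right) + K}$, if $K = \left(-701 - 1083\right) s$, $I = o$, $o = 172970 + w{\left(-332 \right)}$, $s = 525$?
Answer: $i \sqrt{2119051} \approx 1455.7 i$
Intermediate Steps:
$w{\left(c \right)} = c \left(779 + c\right)$
$o = 24566$ ($o = 172970 - 332 \left(779 - 332\right) = 172970 - 148404 = 24566$)
$I = 24566$
$K = -936600$ ($K = \left(-701 - 1083\right) 525 = \left(-1784\right) 525 = -936600$)
$\sqrt{\left(-1157885 - I\right) + K} = \sqrt{\left(-1157885 - 24566\right) - 936600} = \sqrt{-1182451 - 936600} = \sqrt{-2119051} = i \sqrt{2119051}$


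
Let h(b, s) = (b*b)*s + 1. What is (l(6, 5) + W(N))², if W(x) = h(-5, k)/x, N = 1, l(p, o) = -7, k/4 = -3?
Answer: 93636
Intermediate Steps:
k = -12 (k = 4*(-3) = -12)
h(b, s) = 1 + s*b² (h(b, s) = b²*s + 1 = s*b² + 1 = 1 + s*b²)
W(x) = -299/x (W(x) = (1 - 12*(-5)²)/x = (1 - 12*25)/x = (1 - 300)/x = -299/x)
(l(6, 5) + W(N))² = (-7 - 299/1)² = (-7 - 299*1)² = (-7 - 299)² = (-306)² = 93636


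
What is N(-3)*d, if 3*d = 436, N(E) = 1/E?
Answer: -436/9 ≈ -48.444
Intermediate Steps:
d = 436/3 (d = (⅓)*436 = 436/3 ≈ 145.33)
N(-3)*d = (436/3)/(-3) = -⅓*436/3 = -436/9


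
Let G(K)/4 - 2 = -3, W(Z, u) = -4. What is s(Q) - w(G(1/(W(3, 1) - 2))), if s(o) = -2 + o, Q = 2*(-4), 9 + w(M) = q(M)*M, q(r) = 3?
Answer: 11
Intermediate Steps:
G(K) = -4 (G(K) = 8 + 4*(-3) = 8 - 12 = -4)
w(M) = -9 + 3*M
Q = -8
s(Q) - w(G(1/(W(3, 1) - 2))) = (-2 - 8) - (-9 + 3*(-4)) = -10 - (-9 - 12) = -10 - 1*(-21) = -10 + 21 = 11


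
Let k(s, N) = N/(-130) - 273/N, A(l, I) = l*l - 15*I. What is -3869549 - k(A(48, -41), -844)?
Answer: -212283832053/54860 ≈ -3.8696e+6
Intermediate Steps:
A(l, I) = l**2 - 15*I
k(s, N) = -273/N - N/130 (k(s, N) = N*(-1/130) - 273/N = -N/130 - 273/N = -273/N - N/130)
-3869549 - k(A(48, -41), -844) = -3869549 - (-273/(-844) - 1/130*(-844)) = -3869549 - (-273*(-1/844) + 422/65) = -3869549 - (273/844 + 422/65) = -3869549 - 1*373913/54860 = -3869549 - 373913/54860 = -212283832053/54860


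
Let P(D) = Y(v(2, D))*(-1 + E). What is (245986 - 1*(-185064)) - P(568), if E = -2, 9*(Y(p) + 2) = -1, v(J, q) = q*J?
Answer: 1293131/3 ≈ 4.3104e+5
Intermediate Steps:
v(J, q) = J*q
Y(p) = -19/9 (Y(p) = -2 + (1/9)*(-1) = -2 - 1/9 = -19/9)
P(D) = 19/3 (P(D) = -19*(-1 - 2)/9 = -19/9*(-3) = 19/3)
(245986 - 1*(-185064)) - P(568) = (245986 - 1*(-185064)) - 1*19/3 = (245986 + 185064) - 19/3 = 431050 - 19/3 = 1293131/3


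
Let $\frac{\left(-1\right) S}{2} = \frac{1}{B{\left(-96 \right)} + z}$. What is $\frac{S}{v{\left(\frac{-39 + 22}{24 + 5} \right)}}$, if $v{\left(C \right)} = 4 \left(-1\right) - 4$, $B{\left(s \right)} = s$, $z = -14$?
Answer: $- \frac{1}{440} \approx -0.0022727$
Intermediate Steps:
$v{\left(C \right)} = -8$ ($v{\left(C \right)} = -4 - 4 = -8$)
$S = \frac{1}{55}$ ($S = - \frac{2}{-96 - 14} = - \frac{2}{-110} = \left(-2\right) \left(- \frac{1}{110}\right) = \frac{1}{55} \approx 0.018182$)
$\frac{S}{v{\left(\frac{-39 + 22}{24 + 5} \right)}} = \frac{1}{55 \left(-8\right)} = \frac{1}{55} \left(- \frac{1}{8}\right) = - \frac{1}{440}$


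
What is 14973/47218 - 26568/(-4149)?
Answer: 146290089/21767498 ≈ 6.7206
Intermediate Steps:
14973/47218 - 26568/(-4149) = 14973*(1/47218) - 26568*(-1/4149) = 14973/47218 + 2952/461 = 146290089/21767498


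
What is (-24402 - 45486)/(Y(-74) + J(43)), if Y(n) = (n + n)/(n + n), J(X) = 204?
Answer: -69888/205 ≈ -340.92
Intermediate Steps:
Y(n) = 1 (Y(n) = (2*n)/((2*n)) = (2*n)*(1/(2*n)) = 1)
(-24402 - 45486)/(Y(-74) + J(43)) = (-24402 - 45486)/(1 + 204) = -69888/205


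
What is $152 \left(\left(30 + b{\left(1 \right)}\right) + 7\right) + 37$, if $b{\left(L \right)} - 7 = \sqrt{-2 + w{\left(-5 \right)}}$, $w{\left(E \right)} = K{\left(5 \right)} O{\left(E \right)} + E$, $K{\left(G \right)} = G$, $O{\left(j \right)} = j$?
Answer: $6725 + 608 i \sqrt{2} \approx 6725.0 + 859.84 i$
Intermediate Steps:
$w{\left(E \right)} = 6 E$ ($w{\left(E \right)} = 5 E + E = 6 E$)
$b{\left(L \right)} = 7 + 4 i \sqrt{2}$ ($b{\left(L \right)} = 7 + \sqrt{-2 + 6 \left(-5\right)} = 7 + \sqrt{-2 - 30} = 7 + \sqrt{-32} = 7 + 4 i \sqrt{2}$)
$152 \left(\left(30 + b{\left(1 \right)}\right) + 7\right) + 37 = 152 \left(\left(30 + \left(7 + 4 i \sqrt{2}\right)\right) + 7\right) + 37 = 152 \left(\left(37 + 4 i \sqrt{2}\right) + 7\right) + 37 = 152 \left(44 + 4 i \sqrt{2}\right) + 37 = \left(6688 + 608 i \sqrt{2}\right) + 37 = 6725 + 608 i \sqrt{2}$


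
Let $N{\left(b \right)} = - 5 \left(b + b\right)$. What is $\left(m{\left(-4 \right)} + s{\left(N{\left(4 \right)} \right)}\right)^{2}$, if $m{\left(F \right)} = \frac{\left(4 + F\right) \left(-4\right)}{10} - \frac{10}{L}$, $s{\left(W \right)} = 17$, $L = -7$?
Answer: $\frac{16641}{49} \approx 339.61$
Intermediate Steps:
$N{\left(b \right)} = - 10 b$ ($N{\left(b \right)} = - 5 \cdot 2 b = - 10 b$)
$m{\left(F \right)} = - \frac{6}{35} - \frac{2 F}{5}$ ($m{\left(F \right)} = \frac{\left(4 + F\right) \left(-4\right)}{10} - \frac{10}{-7} = \left(-16 - 4 F\right) \frac{1}{10} - - \frac{10}{7} = \left(- \frac{8}{5} - \frac{2 F}{5}\right) + \frac{10}{7} = - \frac{6}{35} - \frac{2 F}{5}$)
$\left(m{\left(-4 \right)} + s{\left(N{\left(4 \right)} \right)}\right)^{2} = \left(\left(- \frac{6}{35} - - \frac{8}{5}\right) + 17\right)^{2} = \left(\left(- \frac{6}{35} + \frac{8}{5}\right) + 17\right)^{2} = \left(\frac{10}{7} + 17\right)^{2} = \left(\frac{129}{7}\right)^{2} = \frac{16641}{49}$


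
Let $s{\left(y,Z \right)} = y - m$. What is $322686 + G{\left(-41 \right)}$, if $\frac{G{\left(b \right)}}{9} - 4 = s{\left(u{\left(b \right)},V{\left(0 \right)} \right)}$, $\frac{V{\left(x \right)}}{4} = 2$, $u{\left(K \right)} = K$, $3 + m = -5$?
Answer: $322425$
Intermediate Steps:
$m = -8$ ($m = -3 - 5 = -8$)
$V{\left(x \right)} = 8$ ($V{\left(x \right)} = 4 \cdot 2 = 8$)
$s{\left(y,Z \right)} = 8 + y$ ($s{\left(y,Z \right)} = y - -8 = y + 8 = 8 + y$)
$G{\left(b \right)} = 108 + 9 b$ ($G{\left(b \right)} = 36 + 9 \left(8 + b\right) = 36 + \left(72 + 9 b\right) = 108 + 9 b$)
$322686 + G{\left(-41 \right)} = 322686 + \left(108 + 9 \left(-41\right)\right) = 322686 + \left(108 - 369\right) = 322686 - 261 = 322425$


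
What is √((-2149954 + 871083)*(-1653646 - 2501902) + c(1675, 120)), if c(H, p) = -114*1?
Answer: √5314409826194 ≈ 2.3053e+6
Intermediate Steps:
c(H, p) = -114
√((-2149954 + 871083)*(-1653646 - 2501902) + c(1675, 120)) = √((-2149954 + 871083)*(-1653646 - 2501902) - 114) = √(-1278871*(-4155548) - 114) = √(5314409826308 - 114) = √5314409826194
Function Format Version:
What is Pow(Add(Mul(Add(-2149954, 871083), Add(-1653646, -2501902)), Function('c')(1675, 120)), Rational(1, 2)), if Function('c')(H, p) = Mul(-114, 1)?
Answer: Pow(5314409826194, Rational(1, 2)) ≈ 2.3053e+6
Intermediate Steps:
Function('c')(H, p) = -114
Pow(Add(Mul(Add(-2149954, 871083), Add(-1653646, -2501902)), Function('c')(1675, 120)), Rational(1, 2)) = Pow(Add(Mul(Add(-2149954, 871083), Add(-1653646, -2501902)), -114), Rational(1, 2)) = Pow(Add(Mul(-1278871, -4155548), -114), Rational(1, 2)) = Pow(Add(5314409826308, -114), Rational(1, 2)) = Pow(5314409826194, Rational(1, 2))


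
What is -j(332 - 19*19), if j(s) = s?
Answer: 29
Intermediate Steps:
-j(332 - 19*19) = -(332 - 19*19) = -(332 - 361) = -1*(-29) = 29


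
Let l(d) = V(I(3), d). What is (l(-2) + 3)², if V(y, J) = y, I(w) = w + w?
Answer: 81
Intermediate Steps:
I(w) = 2*w
l(d) = 6 (l(d) = 2*3 = 6)
(l(-2) + 3)² = (6 + 3)² = 9² = 81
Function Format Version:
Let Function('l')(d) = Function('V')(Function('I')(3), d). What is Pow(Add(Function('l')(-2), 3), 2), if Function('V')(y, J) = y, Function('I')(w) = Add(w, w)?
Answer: 81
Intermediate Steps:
Function('I')(w) = Mul(2, w)
Function('l')(d) = 6 (Function('l')(d) = Mul(2, 3) = 6)
Pow(Add(Function('l')(-2), 3), 2) = Pow(Add(6, 3), 2) = Pow(9, 2) = 81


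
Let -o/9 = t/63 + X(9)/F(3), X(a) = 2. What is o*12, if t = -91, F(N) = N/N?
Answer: -60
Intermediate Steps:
F(N) = 1
o = -5 (o = -9*(-91/63 + 2/1) = -9*(-91*1/63 + 2*1) = -9*(-13/9 + 2) = -9*5/9 = -5)
o*12 = -5*12 = -60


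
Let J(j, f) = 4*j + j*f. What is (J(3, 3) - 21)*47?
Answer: 0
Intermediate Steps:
J(j, f) = 4*j + f*j
(J(3, 3) - 21)*47 = (3*(4 + 3) - 21)*47 = (3*7 - 21)*47 = (21 - 21)*47 = 0*47 = 0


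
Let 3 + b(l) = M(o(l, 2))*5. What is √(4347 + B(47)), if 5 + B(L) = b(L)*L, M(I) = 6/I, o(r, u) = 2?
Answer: √4906 ≈ 70.043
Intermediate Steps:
b(l) = 12 (b(l) = -3 + (6/2)*5 = -3 + (6*(½))*5 = -3 + 3*5 = -3 + 15 = 12)
B(L) = -5 + 12*L
√(4347 + B(47)) = √(4347 + (-5 + 12*47)) = √(4347 + (-5 + 564)) = √(4347 + 559) = √4906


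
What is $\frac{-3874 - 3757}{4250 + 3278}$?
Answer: $- \frac{7631}{7528} \approx -1.0137$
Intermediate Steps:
$\frac{-3874 - 3757}{4250 + 3278} = - \frac{7631}{7528}$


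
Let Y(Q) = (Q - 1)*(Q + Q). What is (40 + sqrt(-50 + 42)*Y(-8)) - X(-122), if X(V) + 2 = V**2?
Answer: -14842 + 288*I*sqrt(2) ≈ -14842.0 + 407.29*I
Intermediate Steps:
Y(Q) = 2*Q*(-1 + Q) (Y(Q) = (-1 + Q)*(2*Q) = 2*Q*(-1 + Q))
X(V) = -2 + V**2
(40 + sqrt(-50 + 42)*Y(-8)) - X(-122) = (40 + sqrt(-50 + 42)*(2*(-8)*(-1 - 8))) - (-2 + (-122)**2) = (40 + sqrt(-8)*(2*(-8)*(-9))) - (-2 + 14884) = (40 + (2*I*sqrt(2))*144) - 1*14882 = (40 + 288*I*sqrt(2)) - 14882 = -14842 + 288*I*sqrt(2)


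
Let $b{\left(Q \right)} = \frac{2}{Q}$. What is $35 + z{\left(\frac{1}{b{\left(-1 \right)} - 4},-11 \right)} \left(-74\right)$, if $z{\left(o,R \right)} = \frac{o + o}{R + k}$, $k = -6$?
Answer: $\frac{1711}{51} \approx 33.549$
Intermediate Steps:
$z{\left(o,R \right)} = \frac{2 o}{-6 + R}$ ($z{\left(o,R \right)} = \frac{o + o}{R - 6} = \frac{2 o}{-6 + R}$)
$35 + z{\left(\frac{1}{b{\left(-1 \right)} - 4},-11 \right)} \left(-74\right) = 35 + \frac{2}{\left(\frac{2}{-1} - 4\right) \left(-6 - 11\right)} \left(-74\right) = 35 + \frac{2}{\left(2 \left(-1\right) - 4\right) \left(-17\right)} \left(-74\right) = 35 + 2 \frac{1}{-2 - 4} \left(- \frac{1}{17}\right) \left(-74\right) = 35 + 2 \frac{1}{-6} \left(- \frac{1}{17}\right) \left(-74\right) = 35 + 2 \left(- \frac{1}{6}\right) \left(- \frac{1}{17}\right) \left(-74\right) = 35 + \frac{1}{51} \left(-74\right) = 35 - \frac{74}{51} = \frac{1711}{51}$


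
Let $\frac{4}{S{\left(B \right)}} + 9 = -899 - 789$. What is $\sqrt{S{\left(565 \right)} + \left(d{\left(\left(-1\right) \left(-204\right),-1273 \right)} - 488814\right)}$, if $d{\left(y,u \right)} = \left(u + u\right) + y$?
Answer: $\frac{2 i \sqrt{353608868998}}{1697} \approx 700.83 i$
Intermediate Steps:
$d{\left(y,u \right)} = y + 2 u$ ($d{\left(y,u \right)} = 2 u + y = y + 2 u$)
$S{\left(B \right)} = - \frac{4}{1697}$ ($S{\left(B \right)} = \frac{4}{-9 - 1688} = \frac{4}{-1697} = 4 \left(- \frac{1}{1697}\right) = - \frac{4}{1697}$)
$\sqrt{S{\left(565 \right)} + \left(d{\left(\left(-1\right) \left(-204\right),-1273 \right)} - 488814\right)} = \sqrt{- \frac{4}{1697} + \left(\left(\left(-1\right) \left(-204\right) + 2 \left(-1273\right)\right) - 488814\right)} = \sqrt{- \frac{4}{1697} + \left(\left(204 - 2546\right) - 488814\right)} = \sqrt{- \frac{4}{1697} - 491156} = \sqrt{- \frac{833491736}{1697}} = \frac{2 i \sqrt{353608868998}}{1697}$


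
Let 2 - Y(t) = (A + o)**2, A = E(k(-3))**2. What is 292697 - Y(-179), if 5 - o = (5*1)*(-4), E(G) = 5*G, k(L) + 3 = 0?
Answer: 355195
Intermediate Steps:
k(L) = -3 (k(L) = -3 + 0 = -3)
o = 25 (o = 5 - 5*1*(-4) = 5 - 5*(-4) = 5 - 1*(-20) = 5 + 20 = 25)
A = 225 (A = (5*(-3))**2 = (-15)**2 = 225)
Y(t) = -62498 (Y(t) = 2 - (225 + 25)**2 = 2 - 1*250**2 = 2 - 1*62500 = 2 - 62500 = -62498)
292697 - Y(-179) = 292697 - 1*(-62498) = 292697 + 62498 = 355195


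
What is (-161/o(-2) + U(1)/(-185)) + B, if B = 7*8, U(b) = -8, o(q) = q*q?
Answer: 11687/740 ≈ 15.793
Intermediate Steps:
o(q) = q²
B = 56
(-161/o(-2) + U(1)/(-185)) + B = (-161/((-2)²) - 8/(-185)) + 56 = (-161/4 - 8*(-1/185)) + 56 = (-161*¼ + 8/185) + 56 = (-161/4 + 8/185) + 56 = -29753/740 + 56 = 11687/740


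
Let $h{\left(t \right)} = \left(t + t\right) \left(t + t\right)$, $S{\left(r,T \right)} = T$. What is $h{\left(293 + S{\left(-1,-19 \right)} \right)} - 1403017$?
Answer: $-1102713$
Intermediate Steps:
$h{\left(t \right)} = 4 t^{2}$ ($h{\left(t \right)} = 2 t 2 t = 4 t^{2}$)
$h{\left(293 + S{\left(-1,-19 \right)} \right)} - 1403017 = 4 \left(293 - 19\right)^{2} - 1403017 = 4 \cdot 274^{2} - 1403017 = 4 \cdot 75076 - 1403017 = 300304 - 1403017 = -1102713$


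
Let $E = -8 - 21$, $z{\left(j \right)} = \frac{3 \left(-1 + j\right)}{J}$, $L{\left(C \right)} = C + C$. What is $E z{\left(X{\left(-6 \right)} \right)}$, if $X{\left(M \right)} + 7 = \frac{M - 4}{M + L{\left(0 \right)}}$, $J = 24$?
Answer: $\frac{551}{24} \approx 22.958$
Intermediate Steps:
$L{\left(C \right)} = 2 C$
$X{\left(M \right)} = -7 + \frac{-4 + M}{M}$ ($X{\left(M \right)} = -7 + \frac{M - 4}{M + 2 \cdot 0} = -7 + \frac{-4 + M}{M + 0} = -7 + \frac{-4 + M}{M}$)
$z{\left(j \right)} = - \frac{1}{8} + \frac{j}{8}$ ($z{\left(j \right)} = \frac{3 \left(-1 + j\right)}{24} = \left(-3 + 3 j\right) \frac{1}{24} = - \frac{1}{8} + \frac{j}{8}$)
$E = -29$
$E z{\left(X{\left(-6 \right)} \right)} = - 29 \left(- \frac{1}{8} + \frac{-6 - \frac{4}{-6}}{8}\right) = - 29 \left(- \frac{1}{8} + \frac{-6 - - \frac{2}{3}}{8}\right) = - 29 \left(- \frac{1}{8} + \frac{-6 + \frac{2}{3}}{8}\right) = - 29 \left(- \frac{1}{8} + \frac{1}{8} \left(- \frac{16}{3}\right)\right) = - 29 \left(- \frac{1}{8} - \frac{2}{3}\right) = \left(-29\right) \left(- \frac{19}{24}\right) = \frac{551}{24}$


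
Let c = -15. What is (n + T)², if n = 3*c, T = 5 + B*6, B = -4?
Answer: 4096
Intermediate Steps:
T = -19 (T = 5 - 4*6 = 5 - 24 = -19)
n = -45 (n = 3*(-15) = -45)
(n + T)² = (-45 - 19)² = (-64)² = 4096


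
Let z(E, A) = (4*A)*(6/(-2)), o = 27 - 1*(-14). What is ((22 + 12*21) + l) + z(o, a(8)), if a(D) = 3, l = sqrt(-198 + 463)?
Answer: 238 + sqrt(265) ≈ 254.28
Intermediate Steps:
l = sqrt(265) ≈ 16.279
o = 41 (o = 27 + 14 = 41)
z(E, A) = -12*A (z(E, A) = (4*A)*(6*(-1/2)) = (4*A)*(-3) = -12*A)
((22 + 12*21) + l) + z(o, a(8)) = ((22 + 12*21) + sqrt(265)) - 12*3 = ((22 + 252) + sqrt(265)) - 36 = (274 + sqrt(265)) - 36 = 238 + sqrt(265)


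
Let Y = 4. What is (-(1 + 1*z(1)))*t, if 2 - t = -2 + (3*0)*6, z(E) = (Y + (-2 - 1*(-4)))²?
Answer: -148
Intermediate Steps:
z(E) = 36 (z(E) = (4 + (-2 - 1*(-4)))² = (4 + (-2 + 4))² = (4 + 2)² = 6² = 36)
t = 4 (t = 2 - (-2 + (3*0)*6) = 2 - (-2 + 0*6) = 2 - (-2 + 0) = 2 - 1*(-2) = 2 + 2 = 4)
(-(1 + 1*z(1)))*t = -(1 + 1*36)*4 = -(1 + 36)*4 = -1*37*4 = -37*4 = -148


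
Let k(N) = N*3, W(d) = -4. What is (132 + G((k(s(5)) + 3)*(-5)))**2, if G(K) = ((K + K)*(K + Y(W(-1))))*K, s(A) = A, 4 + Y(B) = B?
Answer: 2520054651024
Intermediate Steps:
Y(B) = -4 + B
k(N) = 3*N
G(K) = 2*K**2*(-8 + K) (G(K) = ((K + K)*(K + (-4 - 4)))*K = ((2*K)*(K - 8))*K = ((2*K)*(-8 + K))*K = (2*K*(-8 + K))*K = 2*K**2*(-8 + K))
(132 + G((k(s(5)) + 3)*(-5)))**2 = (132 + 2*((3*5 + 3)*(-5))**2*(-8 + (3*5 + 3)*(-5)))**2 = (132 + 2*((15 + 3)*(-5))**2*(-8 + (15 + 3)*(-5)))**2 = (132 + 2*(18*(-5))**2*(-8 + 18*(-5)))**2 = (132 + 2*(-90)**2*(-8 - 90))**2 = (132 + 2*8100*(-98))**2 = (132 - 1587600)**2 = (-1587468)**2 = 2520054651024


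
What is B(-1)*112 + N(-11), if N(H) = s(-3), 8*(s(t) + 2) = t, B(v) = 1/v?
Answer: -915/8 ≈ -114.38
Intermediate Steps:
s(t) = -2 + t/8
N(H) = -19/8 (N(H) = -2 + (⅛)*(-3) = -2 - 3/8 = -19/8)
B(-1)*112 + N(-11) = 112/(-1) - 19/8 = -1*112 - 19/8 = -112 - 19/8 = -915/8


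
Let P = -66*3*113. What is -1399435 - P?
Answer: -1377061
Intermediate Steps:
P = -22374 (P = -198*113 = -22374)
-1399435 - P = -1399435 - 1*(-22374) = -1399435 + 22374 = -1377061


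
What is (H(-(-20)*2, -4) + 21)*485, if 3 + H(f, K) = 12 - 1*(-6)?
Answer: 17460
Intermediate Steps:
H(f, K) = 15 (H(f, K) = -3 + (12 - 1*(-6)) = -3 + (12 + 6) = -3 + 18 = 15)
(H(-(-20)*2, -4) + 21)*485 = (15 + 21)*485 = 36*485 = 17460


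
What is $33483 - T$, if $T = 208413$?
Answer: $-174930$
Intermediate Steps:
$33483 - T = 33483 - 208413 = -174930$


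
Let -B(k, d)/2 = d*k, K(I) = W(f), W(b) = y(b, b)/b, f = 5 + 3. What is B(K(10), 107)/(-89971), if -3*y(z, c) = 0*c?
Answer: 0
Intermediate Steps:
f = 8
y(z, c) = 0 (y(z, c) = -0*c = -⅓*0 = 0)
W(b) = 0 (W(b) = 0/b = 0)
K(I) = 0
B(k, d) = -2*d*k
B(K(10), 107)/(-89971) = -2*107*0/(-89971) = 0*(-1/89971) = 0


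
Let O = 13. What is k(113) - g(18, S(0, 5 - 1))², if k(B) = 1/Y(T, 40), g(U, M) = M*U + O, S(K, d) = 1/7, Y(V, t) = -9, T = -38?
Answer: -106978/441 ≈ -242.58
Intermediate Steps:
S(K, d) = ⅐
g(U, M) = 13 + M*U (g(U, M) = M*U + 13 = 13 + M*U)
k(B) = -⅑ (k(B) = 1/(-9) = -⅑)
k(113) - g(18, S(0, 5 - 1))² = -⅑ - (13 + (⅐)*18)² = -⅑ - (13 + 18/7)² = -⅑ - (109/7)² = -⅑ - 1*11881/49 = -⅑ - 11881/49 = -106978/441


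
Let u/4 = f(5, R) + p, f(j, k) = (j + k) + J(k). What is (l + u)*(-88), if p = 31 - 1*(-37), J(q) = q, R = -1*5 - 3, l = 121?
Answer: -30712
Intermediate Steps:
R = -8 (R = -5 - 3 = -8)
f(j, k) = j + 2*k (f(j, k) = (j + k) + k = j + 2*k)
p = 68 (p = 31 + 37 = 68)
u = 228 (u = 4*((5 + 2*(-8)) + 68) = 4*((5 - 16) + 68) = 4*(-11 + 68) = 4*57 = 228)
(l + u)*(-88) = (121 + 228)*(-88) = 349*(-88) = -30712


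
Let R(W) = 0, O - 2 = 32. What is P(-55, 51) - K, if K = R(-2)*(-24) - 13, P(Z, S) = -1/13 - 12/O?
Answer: 2778/221 ≈ 12.570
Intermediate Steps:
O = 34 (O = 2 + 32 = 34)
P(Z, S) = -95/221 (P(Z, S) = -1/13 - 12/34 = -1*1/13 - 12*1/34 = -1/13 - 6/17 = -95/221)
K = -13 (K = 0*(-24) - 13 = 0 - 13 = -13)
P(-55, 51) - K = -95/221 - 1*(-13) = -95/221 + 13 = 2778/221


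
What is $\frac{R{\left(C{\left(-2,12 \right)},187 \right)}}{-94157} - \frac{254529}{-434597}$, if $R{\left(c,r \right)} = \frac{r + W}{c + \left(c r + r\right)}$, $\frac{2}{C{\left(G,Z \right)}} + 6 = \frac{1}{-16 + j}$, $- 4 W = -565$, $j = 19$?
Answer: $\frac{196604795943175}{335710549176716} \approx 0.58564$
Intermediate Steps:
$W = \frac{565}{4}$ ($W = \left(- \frac{1}{4}\right) \left(-565\right) = \frac{565}{4} \approx 141.25$)
$C{\left(G,Z \right)} = - \frac{6}{17}$ ($C{\left(G,Z \right)} = \frac{2}{-6 + \frac{1}{-16 + 19}} = \frac{2}{-6 + \frac{1}{3}} = \frac{2}{- \frac{17}{3}} = 2 \left(- \frac{3}{17}\right) = - \frac{6}{17}$)
$R{\left(c,r \right)} = \frac{\frac{565}{4} + r}{c + r + c r}$ ($R{\left(c,r \right)} = \frac{r + \frac{565}{4}}{c + \left(c r + r\right)} = \frac{\frac{565}{4} + r}{c + \left(r + c r\right)} = \frac{\frac{565}{4} + r}{c + r + c r}$)
$\frac{R{\left(C{\left(-2,12 \right)},187 \right)}}{-94157} - \frac{254529}{-434597} = \frac{\frac{1}{- \frac{6}{17} + 187 - 66} \left(\frac{565}{4} + 187\right)}{-94157} - \frac{254529}{-434597} = \frac{1}{- \frac{6}{17} + 187 - 66} \cdot \frac{1313}{4} \left(- \frac{1}{94157}\right) - - \frac{254529}{434597} = \frac{1}{\frac{2051}{17}} \cdot \frac{1313}{4} \left(- \frac{1}{94157}\right) + \frac{254529}{434597} = \frac{17}{2051} \cdot \frac{1313}{4} \left(- \frac{1}{94157}\right) + \frac{254529}{434597} = \frac{22321}{8204} \left(- \frac{1}{94157}\right) + \frac{254529}{434597} = - \frac{22321}{772464028} + \frac{254529}{434597} = \frac{196604795943175}{335710549176716}$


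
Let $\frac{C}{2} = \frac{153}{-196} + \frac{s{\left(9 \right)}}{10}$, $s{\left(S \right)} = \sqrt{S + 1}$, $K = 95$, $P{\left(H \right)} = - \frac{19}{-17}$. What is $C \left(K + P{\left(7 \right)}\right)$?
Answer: $- \frac{7353}{49} + \frac{1634 \sqrt{10}}{85} \approx -89.271$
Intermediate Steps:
$P{\left(H \right)} = \frac{19}{17}$ ($P{\left(H \right)} = \left(-19\right) \left(- \frac{1}{17}\right) = \frac{19}{17}$)
$s{\left(S \right)} = \sqrt{1 + S}$
$C = - \frac{153}{98} + \frac{\sqrt{10}}{5}$ ($C = 2 \left(\frac{153}{-196} + \frac{\sqrt{1 + 9}}{10}\right) = 2 \left(153 \left(- \frac{1}{196}\right) + \sqrt{10} \cdot \frac{1}{10}\right) = 2 \left(- \frac{153}{196} + \frac{\sqrt{10}}{10}\right) = - \frac{153}{98} + \frac{\sqrt{10}}{5} \approx -0.92877$)
$C \left(K + P{\left(7 \right)}\right) = \left(- \frac{153}{98} + \frac{\sqrt{10}}{5}\right) \left(95 + \frac{19}{17}\right) = \left(- \frac{153}{98} + \frac{\sqrt{10}}{5}\right) \frac{1634}{17} = - \frac{7353}{49} + \frac{1634 \sqrt{10}}{85}$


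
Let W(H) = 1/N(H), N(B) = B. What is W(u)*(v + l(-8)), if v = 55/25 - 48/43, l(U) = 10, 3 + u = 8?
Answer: 2383/1075 ≈ 2.2167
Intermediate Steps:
u = 5 (u = -3 + 8 = 5)
W(H) = 1/H
v = 233/215 (v = 55*(1/25) - 48*1/43 = 11/5 - 48/43 = 233/215 ≈ 1.0837)
W(u)*(v + l(-8)) = (233/215 + 10)/5 = (⅕)*(2383/215) = 2383/1075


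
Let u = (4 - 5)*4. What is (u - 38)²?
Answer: 1764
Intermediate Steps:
u = -4 (u = -1*4 = -4)
(u - 38)² = (-4 - 38)² = (-42)² = 1764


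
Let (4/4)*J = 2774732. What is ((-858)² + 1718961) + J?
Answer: 5229857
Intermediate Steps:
J = 2774732
((-858)² + 1718961) + J = ((-858)² + 1718961) + 2774732 = (736164 + 1718961) + 2774732 = 2455125 + 2774732 = 5229857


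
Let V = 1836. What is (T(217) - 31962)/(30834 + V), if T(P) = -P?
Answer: -32179/32670 ≈ -0.98497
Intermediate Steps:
(T(217) - 31962)/(30834 + V) = (-1*217 - 31962)/(30834 + 1836) = (-217 - 31962)/32670 = -32179*1/32670 = -32179/32670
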